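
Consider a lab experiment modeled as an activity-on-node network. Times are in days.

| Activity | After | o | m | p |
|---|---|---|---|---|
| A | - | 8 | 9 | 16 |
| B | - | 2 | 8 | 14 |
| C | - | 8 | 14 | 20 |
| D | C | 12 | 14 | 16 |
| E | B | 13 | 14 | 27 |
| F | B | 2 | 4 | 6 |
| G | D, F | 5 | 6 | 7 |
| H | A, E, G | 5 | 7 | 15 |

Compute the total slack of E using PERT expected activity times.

10 days

te_A = (8 + 4·9 + 16)/6 = 60/6 = 10
te_B = (2 + 4·8 + 14)/6 = 48/6 = 8
te_C = (8 + 4·14 + 20)/6 = 84/6 = 14
te_D = (12 + 4·14 + 16)/6 = 84/6 = 14
te_E = (13 + 4·14 + 27)/6 = 96/6 = 16
te_F = (2 + 4·4 + 6)/6 = 24/6 = 4
te_G = (5 + 4·6 + 7)/6 = 36/6 = 6
te_H = (5 + 4·7 + 15)/6 = 48/6 = 8

Forward pass:
ES_A = 0; EF_A = 10
ES_B = 0; EF_B = 8
ES_C = 0; EF_C = 14
ES_D = 14; EF_D = 14+14 = 28
ES_E = 8; EF_E = 8+16 = 24
ES_F = 8; EF_F = 8+4 = 12
ES_G = max(EF_D=28, EF_F=12) = 28; EF_G = 28+6 = 34
ES_H = max(EF_A=10, EF_E=24, EF_G=34) = 34; EF_H = 34+8 = 42
Expected project duration μ = 42 days. Critical path: C → D → G → H.

Backward pass:
LF_H = 42; LS_H = 42−8 = 34
LF_G = LS_H = 34; LS_G = 34−6 = 28
LF_F = LS_G = 28; LS_F = 28−4 = 24
LF_E = LS_H = 34; LS_E = 34−16 = 18
LF_D = LS_G = 28; LS_D = 28−14 = 14
LF_C = LS_D = 14; LS_C = 14−14 = 0
LF_B = min(LS_E=18, LS_F=24) = 18; LS_B = 18−8 = 10
LF_A = LS_H = 34; LS_A = 34−10 = 24
Slack_E = LS_E − ES_E = 18 − 8 = 10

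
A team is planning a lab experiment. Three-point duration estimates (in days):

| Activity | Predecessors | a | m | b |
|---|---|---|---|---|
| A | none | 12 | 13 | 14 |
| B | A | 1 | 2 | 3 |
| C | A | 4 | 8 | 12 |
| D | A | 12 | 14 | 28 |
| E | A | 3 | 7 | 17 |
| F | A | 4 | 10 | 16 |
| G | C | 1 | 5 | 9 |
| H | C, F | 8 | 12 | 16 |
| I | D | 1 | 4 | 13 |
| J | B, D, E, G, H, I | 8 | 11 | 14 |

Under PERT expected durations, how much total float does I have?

1 days

te_A = (12 + 4·13 + 14)/6 = 78/6 = 13
te_B = (1 + 4·2 + 3)/6 = 12/6 = 2
te_C = (4 + 4·8 + 12)/6 = 48/6 = 8
te_D = (12 + 4·14 + 28)/6 = 96/6 = 16
te_E = (3 + 4·7 + 17)/6 = 48/6 = 8
te_F = (4 + 4·10 + 16)/6 = 60/6 = 10
te_G = (1 + 4·5 + 9)/6 = 30/6 = 5
te_H = (8 + 4·12 + 16)/6 = 72/6 = 12
te_I = (1 + 4·4 + 13)/6 = 30/6 = 5
te_J = (8 + 4·11 + 14)/6 = 66/6 = 11

Forward pass:
ES_A = 0; EF_A = 13
ES_B = 13; EF_B = 13+2 = 15
ES_C = 13; EF_C = 13+8 = 21
ES_D = 13; EF_D = 13+16 = 29
ES_E = 13; EF_E = 13+8 = 21
ES_F = 13; EF_F = 13+10 = 23
ES_G = 21; EF_G = 21+5 = 26
ES_H = max(EF_C=21, EF_F=23) = 23; EF_H = 23+12 = 35
ES_I = 29; EF_I = 29+5 = 34
ES_J = max(EF_B=15, EF_D=29, EF_E=21, EF_G=26, EF_H=35, EF_I=34) = 35; EF_J = 35+11 = 46
Expected project duration μ = 46 days. Critical path: A → F → H → J.

Backward pass:
LF_J = 46; LS_J = 46−11 = 35
LF_I = LS_J = 35; LS_I = 35−5 = 30
LF_H = LS_J = 35; LS_H = 35−12 = 23
LF_G = LS_J = 35; LS_G = 35−5 = 30
LF_F = LS_H = 23; LS_F = 23−10 = 13
LF_E = LS_J = 35; LS_E = 35−8 = 27
LF_D = min(LS_I=30, LS_J=35) = 30; LS_D = 30−16 = 14
LF_C = min(LS_G=30, LS_H=23) = 23; LS_C = 23−8 = 15
LF_B = LS_J = 35; LS_B = 35−2 = 33
LF_A = min(LS_B=33, LS_C=15, LS_D=14, LS_E=27, LS_F=13) = 13; LS_A = 13−13 = 0
Slack_I = LS_I − ES_I = 30 − 29 = 1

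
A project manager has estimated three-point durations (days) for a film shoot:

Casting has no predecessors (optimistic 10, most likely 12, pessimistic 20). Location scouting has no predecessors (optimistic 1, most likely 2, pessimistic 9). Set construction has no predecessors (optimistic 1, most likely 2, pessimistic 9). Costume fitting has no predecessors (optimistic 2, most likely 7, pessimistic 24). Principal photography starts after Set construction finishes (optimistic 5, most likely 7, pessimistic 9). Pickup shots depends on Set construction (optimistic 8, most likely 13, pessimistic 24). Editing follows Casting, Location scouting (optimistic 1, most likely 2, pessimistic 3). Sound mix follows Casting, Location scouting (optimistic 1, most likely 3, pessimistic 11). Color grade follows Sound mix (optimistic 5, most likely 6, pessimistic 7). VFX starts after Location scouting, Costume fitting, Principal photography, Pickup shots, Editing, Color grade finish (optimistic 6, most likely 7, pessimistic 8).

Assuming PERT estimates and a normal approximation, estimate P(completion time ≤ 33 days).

0.894

te_Casting = (10 + 4·12 + 20)/6 = 78/6 = 13; σ²_Casting = ((20−10)/6)² = 2.778
te_Location scouting = (1 + 4·2 + 9)/6 = 18/6 = 3; σ²_Location scouting = ((9−1)/6)² = 1.778
te_Set construction = (1 + 4·2 + 9)/6 = 18/6 = 3; σ²_Set construction = ((9−1)/6)² = 1.778
te_Costume fitting = (2 + 4·7 + 24)/6 = 54/6 = 9; σ²_Costume fitting = ((24−2)/6)² = 13.444
te_Principal photography = (5 + 4·7 + 9)/6 = 42/6 = 7; σ²_Principal photography = ((9−5)/6)² = 0.444
te_Pickup shots = (8 + 4·13 + 24)/6 = 84/6 = 14; σ²_Pickup shots = ((24−8)/6)² = 7.111
te_Editing = (1 + 4·2 + 3)/6 = 12/6 = 2; σ²_Editing = ((3−1)/6)² = 0.111
te_Sound mix = (1 + 4·3 + 11)/6 = 24/6 = 4; σ²_Sound mix = ((11−1)/6)² = 2.778
te_Color grade = (5 + 4·6 + 7)/6 = 36/6 = 6; σ²_Color grade = ((7−5)/6)² = 0.111
te_VFX = (6 + 4·7 + 8)/6 = 42/6 = 7; σ²_VFX = ((8−6)/6)² = 0.111

Forward pass:
ES_Casting = 0; EF_Casting = 13
ES_Location scouting = 0; EF_Location scouting = 3
ES_Set construction = 0; EF_Set construction = 3
ES_Costume fitting = 0; EF_Costume fitting = 9
ES_Principal photography = 3; EF_Principal photography = 3+7 = 10
ES_Pickup shots = 3; EF_Pickup shots = 3+14 = 17
ES_Editing = max(EF_Casting=13, EF_Location scouting=3) = 13; EF_Editing = 13+2 = 15
ES_Sound mix = max(EF_Casting=13, EF_Location scouting=3) = 13; EF_Sound mix = 13+4 = 17
ES_Color grade = 17; EF_Color grade = 17+6 = 23
ES_VFX = max(EF_Location scouting=3, EF_Costume fitting=9, EF_Principal photography=10, EF_Pickup shots=17, EF_Editing=15, EF_Color grade=23) = 23; EF_VFX = 23+7 = 30
Expected project duration μ = 30 days. Critical path: Casting → Sound mix → Color grade → VFX.

Variance along critical path = 2.778 + 2.778 + 0.111 + 0.111 = 5.778; σ = √5.778 = 2.404 days.
Z = (33 − 30) / 2.404 = 1.248
P(T ≤ 33) = Φ(1.248) ≈ 0.894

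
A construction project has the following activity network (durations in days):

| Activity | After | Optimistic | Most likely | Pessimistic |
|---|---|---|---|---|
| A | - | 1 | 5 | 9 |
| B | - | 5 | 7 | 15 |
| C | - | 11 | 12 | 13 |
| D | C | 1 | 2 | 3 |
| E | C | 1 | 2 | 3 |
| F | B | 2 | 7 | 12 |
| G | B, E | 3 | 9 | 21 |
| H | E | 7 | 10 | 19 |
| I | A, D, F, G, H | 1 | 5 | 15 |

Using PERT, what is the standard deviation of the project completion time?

te_A = (1 + 4·5 + 9)/6 = 30/6 = 5; σ²_A = ((9−1)/6)² = 1.778
te_B = (5 + 4·7 + 15)/6 = 48/6 = 8; σ²_B = ((15−5)/6)² = 2.778
te_C = (11 + 4·12 + 13)/6 = 72/6 = 12; σ²_C = ((13−11)/6)² = 0.111
te_D = (1 + 4·2 + 3)/6 = 12/6 = 2; σ²_D = ((3−1)/6)² = 0.111
te_E = (1 + 4·2 + 3)/6 = 12/6 = 2; σ²_E = ((3−1)/6)² = 0.111
te_F = (2 + 4·7 + 12)/6 = 42/6 = 7; σ²_F = ((12−2)/6)² = 2.778
te_G = (3 + 4·9 + 21)/6 = 60/6 = 10; σ²_G = ((21−3)/6)² = 9.000
te_H = (7 + 4·10 + 19)/6 = 66/6 = 11; σ²_H = ((19−7)/6)² = 4.000
te_I = (1 + 4·5 + 15)/6 = 36/6 = 6; σ²_I = ((15−1)/6)² = 5.444

Forward pass:
ES_A = 0; EF_A = 5
ES_B = 0; EF_B = 8
ES_C = 0; EF_C = 12
ES_D = 12; EF_D = 12+2 = 14
ES_E = 12; EF_E = 12+2 = 14
ES_F = 8; EF_F = 8+7 = 15
ES_G = max(EF_B=8, EF_E=14) = 14; EF_G = 14+10 = 24
ES_H = 14; EF_H = 14+11 = 25
ES_I = max(EF_A=5, EF_D=14, EF_F=15, EF_G=24, EF_H=25) = 25; EF_I = 25+6 = 31
Expected project duration μ = 31 days. Critical path: C → E → H → I.

Variance along critical path = 0.111 + 0.111 + 4.000 + 5.444 = 9.667
σ = √9.667 = 3.109 days

3.11 days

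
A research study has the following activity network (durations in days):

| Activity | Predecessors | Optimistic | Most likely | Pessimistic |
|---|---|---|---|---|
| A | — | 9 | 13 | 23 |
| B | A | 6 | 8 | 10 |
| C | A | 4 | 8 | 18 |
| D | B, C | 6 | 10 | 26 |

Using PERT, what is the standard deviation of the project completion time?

4.69 days

te_A = (9 + 4·13 + 23)/6 = 84/6 = 14; σ²_A = ((23−9)/6)² = 5.444
te_B = (6 + 4·8 + 10)/6 = 48/6 = 8; σ²_B = ((10−6)/6)² = 0.444
te_C = (4 + 4·8 + 18)/6 = 54/6 = 9; σ²_C = ((18−4)/6)² = 5.444
te_D = (6 + 4·10 + 26)/6 = 72/6 = 12; σ²_D = ((26−6)/6)² = 11.111

Forward pass:
ES_A = 0; EF_A = 14
ES_B = 14; EF_B = 14+8 = 22
ES_C = 14; EF_C = 14+9 = 23
ES_D = max(EF_B=22, EF_C=23) = 23; EF_D = 23+12 = 35
Expected project duration μ = 35 days. Critical path: A → C → D.

Variance along critical path = 5.444 + 5.444 + 11.111 = 22.000
σ = √22.000 = 4.690 days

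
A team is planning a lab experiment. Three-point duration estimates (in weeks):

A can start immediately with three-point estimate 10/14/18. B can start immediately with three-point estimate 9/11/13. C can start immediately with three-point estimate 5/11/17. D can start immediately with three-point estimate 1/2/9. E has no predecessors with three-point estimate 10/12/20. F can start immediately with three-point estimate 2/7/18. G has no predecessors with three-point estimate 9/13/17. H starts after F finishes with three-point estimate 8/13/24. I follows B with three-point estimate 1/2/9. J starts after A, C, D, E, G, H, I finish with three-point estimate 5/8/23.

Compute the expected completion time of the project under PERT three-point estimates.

te_A = (10 + 4·14 + 18)/6 = 84/6 = 14
te_B = (9 + 4·11 + 13)/6 = 66/6 = 11
te_C = (5 + 4·11 + 17)/6 = 66/6 = 11
te_D = (1 + 4·2 + 9)/6 = 18/6 = 3
te_E = (10 + 4·12 + 20)/6 = 78/6 = 13
te_F = (2 + 4·7 + 18)/6 = 48/6 = 8
te_G = (9 + 4·13 + 17)/6 = 78/6 = 13
te_H = (8 + 4·13 + 24)/6 = 84/6 = 14
te_I = (1 + 4·2 + 9)/6 = 18/6 = 3
te_J = (5 + 4·8 + 23)/6 = 60/6 = 10

Forward pass:
ES_A = 0; EF_A = 14
ES_B = 0; EF_B = 11
ES_C = 0; EF_C = 11
ES_D = 0; EF_D = 3
ES_E = 0; EF_E = 13
ES_F = 0; EF_F = 8
ES_G = 0; EF_G = 13
ES_H = 8; EF_H = 8+14 = 22
ES_I = 11; EF_I = 11+3 = 14
ES_J = max(EF_A=14, EF_C=11, EF_D=3, EF_E=13, EF_G=13, EF_H=22, EF_I=14) = 22; EF_J = 22+10 = 32
Expected project duration μ = 32 weeks. Critical path: F → H → J.

32 weeks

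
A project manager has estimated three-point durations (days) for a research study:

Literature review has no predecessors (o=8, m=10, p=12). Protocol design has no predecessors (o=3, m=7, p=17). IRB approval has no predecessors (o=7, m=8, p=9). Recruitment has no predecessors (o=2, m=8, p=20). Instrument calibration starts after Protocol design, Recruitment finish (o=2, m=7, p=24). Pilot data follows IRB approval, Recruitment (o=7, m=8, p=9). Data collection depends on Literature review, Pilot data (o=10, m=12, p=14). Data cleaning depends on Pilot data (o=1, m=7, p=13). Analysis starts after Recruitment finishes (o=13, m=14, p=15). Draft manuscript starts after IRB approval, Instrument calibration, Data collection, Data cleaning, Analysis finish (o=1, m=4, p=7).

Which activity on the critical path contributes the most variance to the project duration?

Recruitment

te_Literature review = (8 + 4·10 + 12)/6 = 60/6 = 10; σ²_Literature review = ((12−8)/6)² = 0.444
te_Protocol design = (3 + 4·7 + 17)/6 = 48/6 = 8; σ²_Protocol design = ((17−3)/6)² = 5.444
te_IRB approval = (7 + 4·8 + 9)/6 = 48/6 = 8; σ²_IRB approval = ((9−7)/6)² = 0.111
te_Recruitment = (2 + 4·8 + 20)/6 = 54/6 = 9; σ²_Recruitment = ((20−2)/6)² = 9.000
te_Instrument calibration = (2 + 4·7 + 24)/6 = 54/6 = 9; σ²_Instrument calibration = ((24−2)/6)² = 13.444
te_Pilot data = (7 + 4·8 + 9)/6 = 48/6 = 8; σ²_Pilot data = ((9−7)/6)² = 0.111
te_Data collection = (10 + 4·12 + 14)/6 = 72/6 = 12; σ²_Data collection = ((14−10)/6)² = 0.444
te_Data cleaning = (1 + 4·7 + 13)/6 = 42/6 = 7; σ²_Data cleaning = ((13−1)/6)² = 4.000
te_Analysis = (13 + 4·14 + 15)/6 = 84/6 = 14; σ²_Analysis = ((15−13)/6)² = 0.111
te_Draft manuscript = (1 + 4·4 + 7)/6 = 24/6 = 4; σ²_Draft manuscript = ((7−1)/6)² = 1.000

Forward pass:
ES_Literature review = 0; EF_Literature review = 10
ES_Protocol design = 0; EF_Protocol design = 8
ES_IRB approval = 0; EF_IRB approval = 8
ES_Recruitment = 0; EF_Recruitment = 9
ES_Instrument calibration = max(EF_Protocol design=8, EF_Recruitment=9) = 9; EF_Instrument calibration = 9+9 = 18
ES_Pilot data = max(EF_IRB approval=8, EF_Recruitment=9) = 9; EF_Pilot data = 9+8 = 17
ES_Data collection = max(EF_Literature review=10, EF_Pilot data=17) = 17; EF_Data collection = 17+12 = 29
ES_Data cleaning = 17; EF_Data cleaning = 17+7 = 24
ES_Analysis = 9; EF_Analysis = 9+14 = 23
ES_Draft manuscript = max(EF_IRB approval=8, EF_Instrument calibration=18, EF_Data collection=29, EF_Data cleaning=24, EF_Analysis=23) = 29; EF_Draft manuscript = 29+4 = 33
Expected project duration μ = 33 days. Critical path: Recruitment → Pilot data → Data collection → Draft manuscript.

Variances on critical path: σ²_Recruitment=9.000, σ²_Pilot data=0.111, σ²_Data collection=0.444, σ²_Draft manuscript=1.000.
Largest is σ²_Recruitment = 9.000.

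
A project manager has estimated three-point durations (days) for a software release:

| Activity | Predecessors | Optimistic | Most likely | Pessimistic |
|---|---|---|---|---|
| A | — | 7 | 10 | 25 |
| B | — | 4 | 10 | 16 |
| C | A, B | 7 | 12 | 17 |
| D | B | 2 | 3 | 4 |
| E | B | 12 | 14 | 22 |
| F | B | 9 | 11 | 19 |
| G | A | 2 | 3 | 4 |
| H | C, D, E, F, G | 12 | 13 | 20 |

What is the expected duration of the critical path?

te_A = (7 + 4·10 + 25)/6 = 72/6 = 12
te_B = (4 + 4·10 + 16)/6 = 60/6 = 10
te_C = (7 + 4·12 + 17)/6 = 72/6 = 12
te_D = (2 + 4·3 + 4)/6 = 18/6 = 3
te_E = (12 + 4·14 + 22)/6 = 90/6 = 15
te_F = (9 + 4·11 + 19)/6 = 72/6 = 12
te_G = (2 + 4·3 + 4)/6 = 18/6 = 3
te_H = (12 + 4·13 + 20)/6 = 84/6 = 14

Forward pass:
ES_A = 0; EF_A = 12
ES_B = 0; EF_B = 10
ES_C = max(EF_A=12, EF_B=10) = 12; EF_C = 12+12 = 24
ES_D = 10; EF_D = 10+3 = 13
ES_E = 10; EF_E = 10+15 = 25
ES_F = 10; EF_F = 10+12 = 22
ES_G = 12; EF_G = 12+3 = 15
ES_H = max(EF_C=24, EF_D=13, EF_E=25, EF_F=22, EF_G=15) = 25; EF_H = 25+14 = 39
Expected project duration μ = 39 days. Critical path: B → E → H.

39 days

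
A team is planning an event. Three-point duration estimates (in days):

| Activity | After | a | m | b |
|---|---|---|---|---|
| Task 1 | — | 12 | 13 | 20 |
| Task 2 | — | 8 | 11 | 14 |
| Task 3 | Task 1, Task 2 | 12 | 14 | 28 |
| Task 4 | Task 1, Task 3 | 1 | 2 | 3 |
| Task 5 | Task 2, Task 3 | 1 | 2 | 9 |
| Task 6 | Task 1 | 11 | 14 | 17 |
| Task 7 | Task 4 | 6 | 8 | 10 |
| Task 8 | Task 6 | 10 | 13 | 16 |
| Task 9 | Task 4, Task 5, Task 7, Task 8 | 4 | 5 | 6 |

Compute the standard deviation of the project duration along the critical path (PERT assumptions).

te_Task 1 = (12 + 4·13 + 20)/6 = 84/6 = 14; σ²_Task 1 = ((20−12)/6)² = 1.778
te_Task 2 = (8 + 4·11 + 14)/6 = 66/6 = 11; σ²_Task 2 = ((14−8)/6)² = 1.000
te_Task 3 = (12 + 4·14 + 28)/6 = 96/6 = 16; σ²_Task 3 = ((28−12)/6)² = 7.111
te_Task 4 = (1 + 4·2 + 3)/6 = 12/6 = 2; σ²_Task 4 = ((3−1)/6)² = 0.111
te_Task 5 = (1 + 4·2 + 9)/6 = 18/6 = 3; σ²_Task 5 = ((9−1)/6)² = 1.778
te_Task 6 = (11 + 4·14 + 17)/6 = 84/6 = 14; σ²_Task 6 = ((17−11)/6)² = 1.000
te_Task 7 = (6 + 4·8 + 10)/6 = 48/6 = 8; σ²_Task 7 = ((10−6)/6)² = 0.444
te_Task 8 = (10 + 4·13 + 16)/6 = 78/6 = 13; σ²_Task 8 = ((16−10)/6)² = 1.000
te_Task 9 = (4 + 4·5 + 6)/6 = 30/6 = 5; σ²_Task 9 = ((6−4)/6)² = 0.111

Forward pass:
ES_Task 1 = 0; EF_Task 1 = 14
ES_Task 2 = 0; EF_Task 2 = 11
ES_Task 3 = max(EF_Task 1=14, EF_Task 2=11) = 14; EF_Task 3 = 14+16 = 30
ES_Task 4 = max(EF_Task 1=14, EF_Task 3=30) = 30; EF_Task 4 = 30+2 = 32
ES_Task 5 = max(EF_Task 2=11, EF_Task 3=30) = 30; EF_Task 5 = 30+3 = 33
ES_Task 6 = 14; EF_Task 6 = 14+14 = 28
ES_Task 7 = 32; EF_Task 7 = 32+8 = 40
ES_Task 8 = 28; EF_Task 8 = 28+13 = 41
ES_Task 9 = max(EF_Task 4=32, EF_Task 5=33, EF_Task 7=40, EF_Task 8=41) = 41; EF_Task 9 = 41+5 = 46
Expected project duration μ = 46 days. Critical path: Task 1 → Task 6 → Task 8 → Task 9.

Variance along critical path = 1.778 + 1.000 + 1.000 + 0.111 = 3.889
σ = √3.889 = 1.972 days

1.97 days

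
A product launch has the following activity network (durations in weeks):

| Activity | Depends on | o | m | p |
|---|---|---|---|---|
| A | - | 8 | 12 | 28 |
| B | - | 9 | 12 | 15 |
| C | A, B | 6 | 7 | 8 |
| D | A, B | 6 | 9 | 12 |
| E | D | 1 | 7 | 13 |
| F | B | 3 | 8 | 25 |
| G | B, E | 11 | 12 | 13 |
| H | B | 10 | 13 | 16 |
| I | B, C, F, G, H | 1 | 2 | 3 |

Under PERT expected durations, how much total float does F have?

20 weeks

te_A = (8 + 4·12 + 28)/6 = 84/6 = 14
te_B = (9 + 4·12 + 15)/6 = 72/6 = 12
te_C = (6 + 4·7 + 8)/6 = 42/6 = 7
te_D = (6 + 4·9 + 12)/6 = 54/6 = 9
te_E = (1 + 4·7 + 13)/6 = 42/6 = 7
te_F = (3 + 4·8 + 25)/6 = 60/6 = 10
te_G = (11 + 4·12 + 13)/6 = 72/6 = 12
te_H = (10 + 4·13 + 16)/6 = 78/6 = 13
te_I = (1 + 4·2 + 3)/6 = 12/6 = 2

Forward pass:
ES_A = 0; EF_A = 14
ES_B = 0; EF_B = 12
ES_C = max(EF_A=14, EF_B=12) = 14; EF_C = 14+7 = 21
ES_D = max(EF_A=14, EF_B=12) = 14; EF_D = 14+9 = 23
ES_E = 23; EF_E = 23+7 = 30
ES_F = 12; EF_F = 12+10 = 22
ES_G = max(EF_B=12, EF_E=30) = 30; EF_G = 30+12 = 42
ES_H = 12; EF_H = 12+13 = 25
ES_I = max(EF_B=12, EF_C=21, EF_F=22, EF_G=42, EF_H=25) = 42; EF_I = 42+2 = 44
Expected project duration μ = 44 weeks. Critical path: A → D → E → G → I.

Backward pass:
LF_I = 44; LS_I = 44−2 = 42
LF_H = LS_I = 42; LS_H = 42−13 = 29
LF_G = LS_I = 42; LS_G = 42−12 = 30
LF_F = LS_I = 42; LS_F = 42−10 = 32
LF_E = LS_G = 30; LS_E = 30−7 = 23
LF_D = LS_E = 23; LS_D = 23−9 = 14
LF_C = LS_I = 42; LS_C = 42−7 = 35
LF_B = min(LS_C=35, LS_D=14, LS_F=32, LS_G=30, LS_H=29, LS_I=42) = 14; LS_B = 14−12 = 2
LF_A = min(LS_C=35, LS_D=14) = 14; LS_A = 14−14 = 0
Slack_F = LS_F − ES_F = 32 − 12 = 20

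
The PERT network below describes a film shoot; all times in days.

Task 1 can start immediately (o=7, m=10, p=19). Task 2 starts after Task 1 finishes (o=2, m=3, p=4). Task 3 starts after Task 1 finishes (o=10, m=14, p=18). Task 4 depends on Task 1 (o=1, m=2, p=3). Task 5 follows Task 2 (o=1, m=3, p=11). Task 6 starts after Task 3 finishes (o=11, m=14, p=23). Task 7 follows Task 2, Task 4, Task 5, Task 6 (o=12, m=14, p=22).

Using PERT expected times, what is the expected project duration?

te_Task 1 = (7 + 4·10 + 19)/6 = 66/6 = 11
te_Task 2 = (2 + 4·3 + 4)/6 = 18/6 = 3
te_Task 3 = (10 + 4·14 + 18)/6 = 84/6 = 14
te_Task 4 = (1 + 4·2 + 3)/6 = 12/6 = 2
te_Task 5 = (1 + 4·3 + 11)/6 = 24/6 = 4
te_Task 6 = (11 + 4·14 + 23)/6 = 90/6 = 15
te_Task 7 = (12 + 4·14 + 22)/6 = 90/6 = 15

Forward pass:
ES_Task 1 = 0; EF_Task 1 = 11
ES_Task 2 = 11; EF_Task 2 = 11+3 = 14
ES_Task 3 = 11; EF_Task 3 = 11+14 = 25
ES_Task 4 = 11; EF_Task 4 = 11+2 = 13
ES_Task 5 = 14; EF_Task 5 = 14+4 = 18
ES_Task 6 = 25; EF_Task 6 = 25+15 = 40
ES_Task 7 = max(EF_Task 2=14, EF_Task 4=13, EF_Task 5=18, EF_Task 6=40) = 40; EF_Task 7 = 40+15 = 55
Expected project duration μ = 55 days. Critical path: Task 1 → Task 3 → Task 6 → Task 7.

55 days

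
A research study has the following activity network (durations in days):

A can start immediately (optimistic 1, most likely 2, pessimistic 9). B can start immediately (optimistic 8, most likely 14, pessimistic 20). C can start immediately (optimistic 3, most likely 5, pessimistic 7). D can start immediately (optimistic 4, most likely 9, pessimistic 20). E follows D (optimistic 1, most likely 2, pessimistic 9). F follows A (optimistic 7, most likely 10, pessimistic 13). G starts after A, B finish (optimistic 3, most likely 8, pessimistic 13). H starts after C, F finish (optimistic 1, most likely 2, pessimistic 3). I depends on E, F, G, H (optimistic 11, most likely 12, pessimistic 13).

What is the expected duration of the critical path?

te_A = (1 + 4·2 + 9)/6 = 18/6 = 3
te_B = (8 + 4·14 + 20)/6 = 84/6 = 14
te_C = (3 + 4·5 + 7)/6 = 30/6 = 5
te_D = (4 + 4·9 + 20)/6 = 60/6 = 10
te_E = (1 + 4·2 + 9)/6 = 18/6 = 3
te_F = (7 + 4·10 + 13)/6 = 60/6 = 10
te_G = (3 + 4·8 + 13)/6 = 48/6 = 8
te_H = (1 + 4·2 + 3)/6 = 12/6 = 2
te_I = (11 + 4·12 + 13)/6 = 72/6 = 12

Forward pass:
ES_A = 0; EF_A = 3
ES_B = 0; EF_B = 14
ES_C = 0; EF_C = 5
ES_D = 0; EF_D = 10
ES_E = 10; EF_E = 10+3 = 13
ES_F = 3; EF_F = 3+10 = 13
ES_G = max(EF_A=3, EF_B=14) = 14; EF_G = 14+8 = 22
ES_H = max(EF_C=5, EF_F=13) = 13; EF_H = 13+2 = 15
ES_I = max(EF_E=13, EF_F=13, EF_G=22, EF_H=15) = 22; EF_I = 22+12 = 34
Expected project duration μ = 34 days. Critical path: B → G → I.

34 days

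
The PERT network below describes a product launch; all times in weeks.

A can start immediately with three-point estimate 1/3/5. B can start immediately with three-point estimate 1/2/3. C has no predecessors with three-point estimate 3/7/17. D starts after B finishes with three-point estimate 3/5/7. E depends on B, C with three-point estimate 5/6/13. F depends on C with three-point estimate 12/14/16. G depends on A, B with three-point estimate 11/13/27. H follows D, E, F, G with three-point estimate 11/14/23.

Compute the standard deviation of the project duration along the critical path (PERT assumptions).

te_A = (1 + 4·3 + 5)/6 = 18/6 = 3; σ²_A = ((5−1)/6)² = 0.444
te_B = (1 + 4·2 + 3)/6 = 12/6 = 2; σ²_B = ((3−1)/6)² = 0.111
te_C = (3 + 4·7 + 17)/6 = 48/6 = 8; σ²_C = ((17−3)/6)² = 5.444
te_D = (3 + 4·5 + 7)/6 = 30/6 = 5; σ²_D = ((7−3)/6)² = 0.444
te_E = (5 + 4·6 + 13)/6 = 42/6 = 7; σ²_E = ((13−5)/6)² = 1.778
te_F = (12 + 4·14 + 16)/6 = 84/6 = 14; σ²_F = ((16−12)/6)² = 0.444
te_G = (11 + 4·13 + 27)/6 = 90/6 = 15; σ²_G = ((27−11)/6)² = 7.111
te_H = (11 + 4·14 + 23)/6 = 90/6 = 15; σ²_H = ((23−11)/6)² = 4.000

Forward pass:
ES_A = 0; EF_A = 3
ES_B = 0; EF_B = 2
ES_C = 0; EF_C = 8
ES_D = 2; EF_D = 2+5 = 7
ES_E = max(EF_B=2, EF_C=8) = 8; EF_E = 8+7 = 15
ES_F = 8; EF_F = 8+14 = 22
ES_G = max(EF_A=3, EF_B=2) = 3; EF_G = 3+15 = 18
ES_H = max(EF_D=7, EF_E=15, EF_F=22, EF_G=18) = 22; EF_H = 22+15 = 37
Expected project duration μ = 37 weeks. Critical path: C → F → H.

Variance along critical path = 5.444 + 0.444 + 4.000 = 9.889
σ = √9.889 = 3.145 weeks

3.14 weeks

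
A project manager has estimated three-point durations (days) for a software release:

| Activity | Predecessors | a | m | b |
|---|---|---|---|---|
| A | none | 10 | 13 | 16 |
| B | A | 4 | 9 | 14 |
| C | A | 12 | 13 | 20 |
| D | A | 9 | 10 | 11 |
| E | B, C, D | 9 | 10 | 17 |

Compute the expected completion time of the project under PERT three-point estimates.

te_A = (10 + 4·13 + 16)/6 = 78/6 = 13
te_B = (4 + 4·9 + 14)/6 = 54/6 = 9
te_C = (12 + 4·13 + 20)/6 = 84/6 = 14
te_D = (9 + 4·10 + 11)/6 = 60/6 = 10
te_E = (9 + 4·10 + 17)/6 = 66/6 = 11

Forward pass:
ES_A = 0; EF_A = 13
ES_B = 13; EF_B = 13+9 = 22
ES_C = 13; EF_C = 13+14 = 27
ES_D = 13; EF_D = 13+10 = 23
ES_E = max(EF_B=22, EF_C=27, EF_D=23) = 27; EF_E = 27+11 = 38
Expected project duration μ = 38 days. Critical path: A → C → E.

38 days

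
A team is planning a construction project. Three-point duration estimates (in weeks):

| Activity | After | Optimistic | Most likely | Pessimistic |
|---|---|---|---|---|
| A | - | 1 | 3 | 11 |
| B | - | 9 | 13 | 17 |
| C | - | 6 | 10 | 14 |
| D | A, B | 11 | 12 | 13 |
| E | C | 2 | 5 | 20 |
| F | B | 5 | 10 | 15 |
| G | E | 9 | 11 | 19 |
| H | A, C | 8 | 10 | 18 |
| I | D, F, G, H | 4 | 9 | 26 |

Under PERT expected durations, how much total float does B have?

te_A = (1 + 4·3 + 11)/6 = 24/6 = 4
te_B = (9 + 4·13 + 17)/6 = 78/6 = 13
te_C = (6 + 4·10 + 14)/6 = 60/6 = 10
te_D = (11 + 4·12 + 13)/6 = 72/6 = 12
te_E = (2 + 4·5 + 20)/6 = 42/6 = 7
te_F = (5 + 4·10 + 15)/6 = 60/6 = 10
te_G = (9 + 4·11 + 19)/6 = 72/6 = 12
te_H = (8 + 4·10 + 18)/6 = 66/6 = 11
te_I = (4 + 4·9 + 26)/6 = 66/6 = 11

Forward pass:
ES_A = 0; EF_A = 4
ES_B = 0; EF_B = 13
ES_C = 0; EF_C = 10
ES_D = max(EF_A=4, EF_B=13) = 13; EF_D = 13+12 = 25
ES_E = 10; EF_E = 10+7 = 17
ES_F = 13; EF_F = 13+10 = 23
ES_G = 17; EF_G = 17+12 = 29
ES_H = max(EF_A=4, EF_C=10) = 10; EF_H = 10+11 = 21
ES_I = max(EF_D=25, EF_F=23, EF_G=29, EF_H=21) = 29; EF_I = 29+11 = 40
Expected project duration μ = 40 weeks. Critical path: C → E → G → I.

Backward pass:
LF_I = 40; LS_I = 40−11 = 29
LF_H = LS_I = 29; LS_H = 29−11 = 18
LF_G = LS_I = 29; LS_G = 29−12 = 17
LF_F = LS_I = 29; LS_F = 29−10 = 19
LF_E = LS_G = 17; LS_E = 17−7 = 10
LF_D = LS_I = 29; LS_D = 29−12 = 17
LF_C = min(LS_E=10, LS_H=18) = 10; LS_C = 10−10 = 0
LF_B = min(LS_D=17, LS_F=19) = 17; LS_B = 17−13 = 4
LF_A = min(LS_D=17, LS_H=18) = 17; LS_A = 17−4 = 13
Slack_B = LS_B − ES_B = 4 − 0 = 4

4 weeks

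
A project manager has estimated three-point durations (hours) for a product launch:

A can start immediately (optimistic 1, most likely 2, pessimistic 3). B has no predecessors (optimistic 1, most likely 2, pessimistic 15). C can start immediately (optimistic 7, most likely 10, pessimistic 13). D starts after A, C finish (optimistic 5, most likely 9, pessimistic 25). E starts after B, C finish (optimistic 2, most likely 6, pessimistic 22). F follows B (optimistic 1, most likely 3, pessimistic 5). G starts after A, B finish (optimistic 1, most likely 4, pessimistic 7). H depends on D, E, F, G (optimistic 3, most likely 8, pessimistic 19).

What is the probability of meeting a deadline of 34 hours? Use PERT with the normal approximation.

te_A = (1 + 4·2 + 3)/6 = 12/6 = 2; σ²_A = ((3−1)/6)² = 0.111
te_B = (1 + 4·2 + 15)/6 = 24/6 = 4; σ²_B = ((15−1)/6)² = 5.444
te_C = (7 + 4·10 + 13)/6 = 60/6 = 10; σ²_C = ((13−7)/6)² = 1.000
te_D = (5 + 4·9 + 25)/6 = 66/6 = 11; σ²_D = ((25−5)/6)² = 11.111
te_E = (2 + 4·6 + 22)/6 = 48/6 = 8; σ²_E = ((22−2)/6)² = 11.111
te_F = (1 + 4·3 + 5)/6 = 18/6 = 3; σ²_F = ((5−1)/6)² = 0.444
te_G = (1 + 4·4 + 7)/6 = 24/6 = 4; σ²_G = ((7−1)/6)² = 1.000
te_H = (3 + 4·8 + 19)/6 = 54/6 = 9; σ²_H = ((19−3)/6)² = 7.111

Forward pass:
ES_A = 0; EF_A = 2
ES_B = 0; EF_B = 4
ES_C = 0; EF_C = 10
ES_D = max(EF_A=2, EF_C=10) = 10; EF_D = 10+11 = 21
ES_E = max(EF_B=4, EF_C=10) = 10; EF_E = 10+8 = 18
ES_F = 4; EF_F = 4+3 = 7
ES_G = max(EF_A=2, EF_B=4) = 4; EF_G = 4+4 = 8
ES_H = max(EF_D=21, EF_E=18, EF_F=7, EF_G=8) = 21; EF_H = 21+9 = 30
Expected project duration μ = 30 hours. Critical path: C → D → H.

Variance along critical path = 1.000 + 11.111 + 7.111 = 19.222; σ = √19.222 = 4.384 hours.
Z = (34 − 30) / 4.384 = 0.912
P(T ≤ 34) = Φ(0.912) ≈ 0.819

0.819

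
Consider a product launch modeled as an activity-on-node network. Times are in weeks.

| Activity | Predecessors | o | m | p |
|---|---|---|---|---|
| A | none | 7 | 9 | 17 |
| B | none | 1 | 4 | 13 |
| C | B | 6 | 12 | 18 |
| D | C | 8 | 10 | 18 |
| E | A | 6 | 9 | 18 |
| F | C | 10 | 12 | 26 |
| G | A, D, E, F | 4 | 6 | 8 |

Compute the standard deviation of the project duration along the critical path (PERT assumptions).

te_A = (7 + 4·9 + 17)/6 = 60/6 = 10; σ²_A = ((17−7)/6)² = 2.778
te_B = (1 + 4·4 + 13)/6 = 30/6 = 5; σ²_B = ((13−1)/6)² = 4.000
te_C = (6 + 4·12 + 18)/6 = 72/6 = 12; σ²_C = ((18−6)/6)² = 4.000
te_D = (8 + 4·10 + 18)/6 = 66/6 = 11; σ²_D = ((18−8)/6)² = 2.778
te_E = (6 + 4·9 + 18)/6 = 60/6 = 10; σ²_E = ((18−6)/6)² = 4.000
te_F = (10 + 4·12 + 26)/6 = 84/6 = 14; σ²_F = ((26−10)/6)² = 7.111
te_G = (4 + 4·6 + 8)/6 = 36/6 = 6; σ²_G = ((8−4)/6)² = 0.444

Forward pass:
ES_A = 0; EF_A = 10
ES_B = 0; EF_B = 5
ES_C = 5; EF_C = 5+12 = 17
ES_D = 17; EF_D = 17+11 = 28
ES_E = 10; EF_E = 10+10 = 20
ES_F = 17; EF_F = 17+14 = 31
ES_G = max(EF_A=10, EF_D=28, EF_E=20, EF_F=31) = 31; EF_G = 31+6 = 37
Expected project duration μ = 37 weeks. Critical path: B → C → F → G.

Variance along critical path = 4.000 + 4.000 + 7.111 + 0.444 = 15.556
σ = √15.556 = 3.944 weeks

3.94 weeks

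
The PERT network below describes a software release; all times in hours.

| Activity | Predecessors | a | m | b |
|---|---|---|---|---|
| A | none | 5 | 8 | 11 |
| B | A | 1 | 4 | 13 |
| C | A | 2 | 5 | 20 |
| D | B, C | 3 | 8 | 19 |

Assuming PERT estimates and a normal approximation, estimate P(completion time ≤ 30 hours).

0.927

te_A = (5 + 4·8 + 11)/6 = 48/6 = 8; σ²_A = ((11−5)/6)² = 1.000
te_B = (1 + 4·4 + 13)/6 = 30/6 = 5; σ²_B = ((13−1)/6)² = 4.000
te_C = (2 + 4·5 + 20)/6 = 42/6 = 7; σ²_C = ((20−2)/6)² = 9.000
te_D = (3 + 4·8 + 19)/6 = 54/6 = 9; σ²_D = ((19−3)/6)² = 7.111

Forward pass:
ES_A = 0; EF_A = 8
ES_B = 8; EF_B = 8+5 = 13
ES_C = 8; EF_C = 8+7 = 15
ES_D = max(EF_B=13, EF_C=15) = 15; EF_D = 15+9 = 24
Expected project duration μ = 24 hours. Critical path: A → C → D.

Variance along critical path = 1.000 + 9.000 + 7.111 = 17.111; σ = √17.111 = 4.137 hours.
Z = (30 − 24) / 4.137 = 1.450
P(T ≤ 30) = Φ(1.450) ≈ 0.927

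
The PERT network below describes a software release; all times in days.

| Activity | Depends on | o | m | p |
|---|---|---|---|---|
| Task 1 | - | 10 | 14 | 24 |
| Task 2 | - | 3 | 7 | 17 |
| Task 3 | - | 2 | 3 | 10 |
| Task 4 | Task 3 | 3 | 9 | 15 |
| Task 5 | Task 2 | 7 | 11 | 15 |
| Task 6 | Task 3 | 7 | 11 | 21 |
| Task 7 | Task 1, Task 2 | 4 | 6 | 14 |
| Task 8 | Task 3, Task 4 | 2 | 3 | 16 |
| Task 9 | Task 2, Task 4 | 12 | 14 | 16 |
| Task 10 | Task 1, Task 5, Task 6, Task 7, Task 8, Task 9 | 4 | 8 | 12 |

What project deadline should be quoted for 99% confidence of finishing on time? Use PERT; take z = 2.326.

41.6 days

te_Task 1 = (10 + 4·14 + 24)/6 = 90/6 = 15; σ²_Task 1 = ((24−10)/6)² = 5.444
te_Task 2 = (3 + 4·7 + 17)/6 = 48/6 = 8; σ²_Task 2 = ((17−3)/6)² = 5.444
te_Task 3 = (2 + 4·3 + 10)/6 = 24/6 = 4; σ²_Task 3 = ((10−2)/6)² = 1.778
te_Task 4 = (3 + 4·9 + 15)/6 = 54/6 = 9; σ²_Task 4 = ((15−3)/6)² = 4.000
te_Task 5 = (7 + 4·11 + 15)/6 = 66/6 = 11; σ²_Task 5 = ((15−7)/6)² = 1.778
te_Task 6 = (7 + 4·11 + 21)/6 = 72/6 = 12; σ²_Task 6 = ((21−7)/6)² = 5.444
te_Task 7 = (4 + 4·6 + 14)/6 = 42/6 = 7; σ²_Task 7 = ((14−4)/6)² = 2.778
te_Task 8 = (2 + 4·3 + 16)/6 = 30/6 = 5; σ²_Task 8 = ((16−2)/6)² = 5.444
te_Task 9 = (12 + 4·14 + 16)/6 = 84/6 = 14; σ²_Task 9 = ((16−12)/6)² = 0.444
te_Task 10 = (4 + 4·8 + 12)/6 = 48/6 = 8; σ²_Task 10 = ((12−4)/6)² = 1.778

Forward pass:
ES_Task 1 = 0; EF_Task 1 = 15
ES_Task 2 = 0; EF_Task 2 = 8
ES_Task 3 = 0; EF_Task 3 = 4
ES_Task 4 = 4; EF_Task 4 = 4+9 = 13
ES_Task 5 = 8; EF_Task 5 = 8+11 = 19
ES_Task 6 = 4; EF_Task 6 = 4+12 = 16
ES_Task 7 = max(EF_Task 1=15, EF_Task 2=8) = 15; EF_Task 7 = 15+7 = 22
ES_Task 8 = max(EF_Task 3=4, EF_Task 4=13) = 13; EF_Task 8 = 13+5 = 18
ES_Task 9 = max(EF_Task 2=8, EF_Task 4=13) = 13; EF_Task 9 = 13+14 = 27
ES_Task 10 = max(EF_Task 1=15, EF_Task 5=19, EF_Task 6=16, EF_Task 7=22, EF_Task 8=18, EF_Task 9=27) = 27; EF_Task 10 = 27+8 = 35
Expected project duration μ = 35 days. Critical path: Task 3 → Task 4 → Task 9 → Task 10.

Variance along critical path = 1.778 + 4.000 + 0.444 + 1.778 = 8.000; σ = 2.828 days.
D = μ + z·σ = 35 + 2.326·2.828 = 41.6 days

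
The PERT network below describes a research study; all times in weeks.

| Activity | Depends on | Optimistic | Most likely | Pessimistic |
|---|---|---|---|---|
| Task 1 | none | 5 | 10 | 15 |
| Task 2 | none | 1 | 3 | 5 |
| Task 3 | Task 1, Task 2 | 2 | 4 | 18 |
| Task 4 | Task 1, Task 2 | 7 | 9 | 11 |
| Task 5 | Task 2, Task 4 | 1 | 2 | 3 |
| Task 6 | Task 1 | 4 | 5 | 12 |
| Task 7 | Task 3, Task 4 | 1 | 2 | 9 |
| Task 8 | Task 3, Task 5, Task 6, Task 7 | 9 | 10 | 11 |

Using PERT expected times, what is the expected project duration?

32 weeks

te_Task 1 = (5 + 4·10 + 15)/6 = 60/6 = 10
te_Task 2 = (1 + 4·3 + 5)/6 = 18/6 = 3
te_Task 3 = (2 + 4·4 + 18)/6 = 36/6 = 6
te_Task 4 = (7 + 4·9 + 11)/6 = 54/6 = 9
te_Task 5 = (1 + 4·2 + 3)/6 = 12/6 = 2
te_Task 6 = (4 + 4·5 + 12)/6 = 36/6 = 6
te_Task 7 = (1 + 4·2 + 9)/6 = 18/6 = 3
te_Task 8 = (9 + 4·10 + 11)/6 = 60/6 = 10

Forward pass:
ES_Task 1 = 0; EF_Task 1 = 10
ES_Task 2 = 0; EF_Task 2 = 3
ES_Task 3 = max(EF_Task 1=10, EF_Task 2=3) = 10; EF_Task 3 = 10+6 = 16
ES_Task 4 = max(EF_Task 1=10, EF_Task 2=3) = 10; EF_Task 4 = 10+9 = 19
ES_Task 5 = max(EF_Task 2=3, EF_Task 4=19) = 19; EF_Task 5 = 19+2 = 21
ES_Task 6 = 10; EF_Task 6 = 10+6 = 16
ES_Task 7 = max(EF_Task 3=16, EF_Task 4=19) = 19; EF_Task 7 = 19+3 = 22
ES_Task 8 = max(EF_Task 3=16, EF_Task 5=21, EF_Task 6=16, EF_Task 7=22) = 22; EF_Task 8 = 22+10 = 32
Expected project duration μ = 32 weeks. Critical path: Task 1 → Task 4 → Task 7 → Task 8.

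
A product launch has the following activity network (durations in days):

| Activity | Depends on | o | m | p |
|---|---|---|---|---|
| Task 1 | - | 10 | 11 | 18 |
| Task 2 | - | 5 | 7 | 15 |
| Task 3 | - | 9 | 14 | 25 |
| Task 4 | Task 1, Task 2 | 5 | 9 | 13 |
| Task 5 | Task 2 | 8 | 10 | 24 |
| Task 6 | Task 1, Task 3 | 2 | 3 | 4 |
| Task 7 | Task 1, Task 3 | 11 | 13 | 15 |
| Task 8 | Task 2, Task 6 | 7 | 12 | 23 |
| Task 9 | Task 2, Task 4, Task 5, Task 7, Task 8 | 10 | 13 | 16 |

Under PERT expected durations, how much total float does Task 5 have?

te_Task 1 = (10 + 4·11 + 18)/6 = 72/6 = 12
te_Task 2 = (5 + 4·7 + 15)/6 = 48/6 = 8
te_Task 3 = (9 + 4·14 + 25)/6 = 90/6 = 15
te_Task 4 = (5 + 4·9 + 13)/6 = 54/6 = 9
te_Task 5 = (8 + 4·10 + 24)/6 = 72/6 = 12
te_Task 6 = (2 + 4·3 + 4)/6 = 18/6 = 3
te_Task 7 = (11 + 4·13 + 15)/6 = 78/6 = 13
te_Task 8 = (7 + 4·12 + 23)/6 = 78/6 = 13
te_Task 9 = (10 + 4·13 + 16)/6 = 78/6 = 13

Forward pass:
ES_Task 1 = 0; EF_Task 1 = 12
ES_Task 2 = 0; EF_Task 2 = 8
ES_Task 3 = 0; EF_Task 3 = 15
ES_Task 4 = max(EF_Task 1=12, EF_Task 2=8) = 12; EF_Task 4 = 12+9 = 21
ES_Task 5 = 8; EF_Task 5 = 8+12 = 20
ES_Task 6 = max(EF_Task 1=12, EF_Task 3=15) = 15; EF_Task 6 = 15+3 = 18
ES_Task 7 = max(EF_Task 1=12, EF_Task 3=15) = 15; EF_Task 7 = 15+13 = 28
ES_Task 8 = max(EF_Task 2=8, EF_Task 6=18) = 18; EF_Task 8 = 18+13 = 31
ES_Task 9 = max(EF_Task 2=8, EF_Task 4=21, EF_Task 5=20, EF_Task 7=28, EF_Task 8=31) = 31; EF_Task 9 = 31+13 = 44
Expected project duration μ = 44 days. Critical path: Task 3 → Task 6 → Task 8 → Task 9.

Backward pass:
LF_Task 9 = 44; LS_Task 9 = 44−13 = 31
LF_Task 8 = LS_Task 9 = 31; LS_Task 8 = 31−13 = 18
LF_Task 7 = LS_Task 9 = 31; LS_Task 7 = 31−13 = 18
LF_Task 6 = LS_Task 8 = 18; LS_Task 6 = 18−3 = 15
LF_Task 5 = LS_Task 9 = 31; LS_Task 5 = 31−12 = 19
LF_Task 4 = LS_Task 9 = 31; LS_Task 4 = 31−9 = 22
LF_Task 3 = min(LS_Task 6=15, LS_Task 7=18) = 15; LS_Task 3 = 15−15 = 0
LF_Task 2 = min(LS_Task 4=22, LS_Task 5=19, LS_Task 8=18, LS_Task 9=31) = 18; LS_Task 2 = 18−8 = 10
LF_Task 1 = min(LS_Task 4=22, LS_Task 6=15, LS_Task 7=18) = 15; LS_Task 1 = 15−12 = 3
Slack_Task 5 = LS_Task 5 − ES_Task 5 = 19 − 8 = 11

11 days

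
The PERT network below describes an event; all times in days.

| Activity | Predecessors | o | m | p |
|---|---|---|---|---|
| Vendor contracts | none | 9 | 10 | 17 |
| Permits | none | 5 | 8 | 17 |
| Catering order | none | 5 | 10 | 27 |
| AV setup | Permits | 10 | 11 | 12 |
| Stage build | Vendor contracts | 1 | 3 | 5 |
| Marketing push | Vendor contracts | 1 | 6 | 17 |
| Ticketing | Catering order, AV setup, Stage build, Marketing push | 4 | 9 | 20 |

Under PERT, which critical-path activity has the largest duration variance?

Ticketing

te_Vendor contracts = (9 + 4·10 + 17)/6 = 66/6 = 11; σ²_Vendor contracts = ((17−9)/6)² = 1.778
te_Permits = (5 + 4·8 + 17)/6 = 54/6 = 9; σ²_Permits = ((17−5)/6)² = 4.000
te_Catering order = (5 + 4·10 + 27)/6 = 72/6 = 12; σ²_Catering order = ((27−5)/6)² = 13.444
te_AV setup = (10 + 4·11 + 12)/6 = 66/6 = 11; σ²_AV setup = ((12−10)/6)² = 0.111
te_Stage build = (1 + 4·3 + 5)/6 = 18/6 = 3; σ²_Stage build = ((5−1)/6)² = 0.444
te_Marketing push = (1 + 4·6 + 17)/6 = 42/6 = 7; σ²_Marketing push = ((17−1)/6)² = 7.111
te_Ticketing = (4 + 4·9 + 20)/6 = 60/6 = 10; σ²_Ticketing = ((20−4)/6)² = 7.111

Forward pass:
ES_Vendor contracts = 0; EF_Vendor contracts = 11
ES_Permits = 0; EF_Permits = 9
ES_Catering order = 0; EF_Catering order = 12
ES_AV setup = 9; EF_AV setup = 9+11 = 20
ES_Stage build = 11; EF_Stage build = 11+3 = 14
ES_Marketing push = 11; EF_Marketing push = 11+7 = 18
ES_Ticketing = max(EF_Catering order=12, EF_AV setup=20, EF_Stage build=14, EF_Marketing push=18) = 20; EF_Ticketing = 20+10 = 30
Expected project duration μ = 30 days. Critical path: Permits → AV setup → Ticketing.

Variances on critical path: σ²_Permits=4.000, σ²_AV setup=0.111, σ²_Ticketing=7.111.
Largest is σ²_Ticketing = 7.111.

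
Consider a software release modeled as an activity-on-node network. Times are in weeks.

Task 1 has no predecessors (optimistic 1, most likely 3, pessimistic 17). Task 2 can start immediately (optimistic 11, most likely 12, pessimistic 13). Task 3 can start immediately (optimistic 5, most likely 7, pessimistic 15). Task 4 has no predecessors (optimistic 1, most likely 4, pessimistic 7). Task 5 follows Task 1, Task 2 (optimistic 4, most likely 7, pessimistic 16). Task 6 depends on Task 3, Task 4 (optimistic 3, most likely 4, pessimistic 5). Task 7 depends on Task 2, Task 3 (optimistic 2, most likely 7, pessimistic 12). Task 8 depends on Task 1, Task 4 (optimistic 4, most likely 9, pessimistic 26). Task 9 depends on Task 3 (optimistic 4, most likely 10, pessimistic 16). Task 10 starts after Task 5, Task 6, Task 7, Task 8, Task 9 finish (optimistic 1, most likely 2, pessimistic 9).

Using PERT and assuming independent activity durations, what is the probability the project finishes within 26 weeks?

te_Task 1 = (1 + 4·3 + 17)/6 = 30/6 = 5; σ²_Task 1 = ((17−1)/6)² = 7.111
te_Task 2 = (11 + 4·12 + 13)/6 = 72/6 = 12; σ²_Task 2 = ((13−11)/6)² = 0.111
te_Task 3 = (5 + 4·7 + 15)/6 = 48/6 = 8; σ²_Task 3 = ((15−5)/6)² = 2.778
te_Task 4 = (1 + 4·4 + 7)/6 = 24/6 = 4; σ²_Task 4 = ((7−1)/6)² = 1.000
te_Task 5 = (4 + 4·7 + 16)/6 = 48/6 = 8; σ²_Task 5 = ((16−4)/6)² = 4.000
te_Task 6 = (3 + 4·4 + 5)/6 = 24/6 = 4; σ²_Task 6 = ((5−3)/6)² = 0.111
te_Task 7 = (2 + 4·7 + 12)/6 = 42/6 = 7; σ²_Task 7 = ((12−2)/6)² = 2.778
te_Task 8 = (4 + 4·9 + 26)/6 = 66/6 = 11; σ²_Task 8 = ((26−4)/6)² = 13.444
te_Task 9 = (4 + 4·10 + 16)/6 = 60/6 = 10; σ²_Task 9 = ((16−4)/6)² = 4.000
te_Task 10 = (1 + 4·2 + 9)/6 = 18/6 = 3; σ²_Task 10 = ((9−1)/6)² = 1.778

Forward pass:
ES_Task 1 = 0; EF_Task 1 = 5
ES_Task 2 = 0; EF_Task 2 = 12
ES_Task 3 = 0; EF_Task 3 = 8
ES_Task 4 = 0; EF_Task 4 = 4
ES_Task 5 = max(EF_Task 1=5, EF_Task 2=12) = 12; EF_Task 5 = 12+8 = 20
ES_Task 6 = max(EF_Task 3=8, EF_Task 4=4) = 8; EF_Task 6 = 8+4 = 12
ES_Task 7 = max(EF_Task 2=12, EF_Task 3=8) = 12; EF_Task 7 = 12+7 = 19
ES_Task 8 = max(EF_Task 1=5, EF_Task 4=4) = 5; EF_Task 8 = 5+11 = 16
ES_Task 9 = 8; EF_Task 9 = 8+10 = 18
ES_Task 10 = max(EF_Task 5=20, EF_Task 6=12, EF_Task 7=19, EF_Task 8=16, EF_Task 9=18) = 20; EF_Task 10 = 20+3 = 23
Expected project duration μ = 23 weeks. Critical path: Task 2 → Task 5 → Task 10.

Variance along critical path = 0.111 + 4.000 + 1.778 = 5.889; σ = √5.889 = 2.427 weeks.
Z = (26 − 23) / 2.427 = 1.236
P(T ≤ 26) = Φ(1.236) ≈ 0.892

0.892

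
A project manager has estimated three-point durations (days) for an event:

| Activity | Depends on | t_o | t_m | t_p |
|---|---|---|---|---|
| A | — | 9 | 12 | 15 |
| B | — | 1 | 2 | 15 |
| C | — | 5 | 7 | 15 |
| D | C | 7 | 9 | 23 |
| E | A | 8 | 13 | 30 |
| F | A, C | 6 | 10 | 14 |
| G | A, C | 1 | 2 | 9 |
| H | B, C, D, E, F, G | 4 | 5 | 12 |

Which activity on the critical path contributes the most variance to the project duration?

te_A = (9 + 4·12 + 15)/6 = 72/6 = 12; σ²_A = ((15−9)/6)² = 1.000
te_B = (1 + 4·2 + 15)/6 = 24/6 = 4; σ²_B = ((15−1)/6)² = 5.444
te_C = (5 + 4·7 + 15)/6 = 48/6 = 8; σ²_C = ((15−5)/6)² = 2.778
te_D = (7 + 4·9 + 23)/6 = 66/6 = 11; σ²_D = ((23−7)/6)² = 7.111
te_E = (8 + 4·13 + 30)/6 = 90/6 = 15; σ²_E = ((30−8)/6)² = 13.444
te_F = (6 + 4·10 + 14)/6 = 60/6 = 10; σ²_F = ((14−6)/6)² = 1.778
te_G = (1 + 4·2 + 9)/6 = 18/6 = 3; σ²_G = ((9−1)/6)² = 1.778
te_H = (4 + 4·5 + 12)/6 = 36/6 = 6; σ²_H = ((12−4)/6)² = 1.778

Forward pass:
ES_A = 0; EF_A = 12
ES_B = 0; EF_B = 4
ES_C = 0; EF_C = 8
ES_D = 8; EF_D = 8+11 = 19
ES_E = 12; EF_E = 12+15 = 27
ES_F = max(EF_A=12, EF_C=8) = 12; EF_F = 12+10 = 22
ES_G = max(EF_A=12, EF_C=8) = 12; EF_G = 12+3 = 15
ES_H = max(EF_B=4, EF_C=8, EF_D=19, EF_E=27, EF_F=22, EF_G=15) = 27; EF_H = 27+6 = 33
Expected project duration μ = 33 days. Critical path: A → E → H.

Variances on critical path: σ²_A=1.000, σ²_E=13.444, σ²_H=1.778.
Largest is σ²_E = 13.444.

E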